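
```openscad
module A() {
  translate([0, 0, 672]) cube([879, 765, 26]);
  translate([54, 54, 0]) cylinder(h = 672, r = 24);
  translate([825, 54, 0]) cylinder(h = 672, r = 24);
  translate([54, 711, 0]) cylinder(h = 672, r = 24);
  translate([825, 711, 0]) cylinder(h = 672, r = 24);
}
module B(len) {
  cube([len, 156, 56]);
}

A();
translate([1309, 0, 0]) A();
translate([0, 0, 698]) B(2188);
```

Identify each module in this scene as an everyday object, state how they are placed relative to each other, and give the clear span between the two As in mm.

A is a table. B is a beam. A beam spans the tops of two tables. The clear span between the two tables is 430 mm.

Second table starts at x = 1309; first ends at x = 879; clear span = 1309 − 879 = 430 mm.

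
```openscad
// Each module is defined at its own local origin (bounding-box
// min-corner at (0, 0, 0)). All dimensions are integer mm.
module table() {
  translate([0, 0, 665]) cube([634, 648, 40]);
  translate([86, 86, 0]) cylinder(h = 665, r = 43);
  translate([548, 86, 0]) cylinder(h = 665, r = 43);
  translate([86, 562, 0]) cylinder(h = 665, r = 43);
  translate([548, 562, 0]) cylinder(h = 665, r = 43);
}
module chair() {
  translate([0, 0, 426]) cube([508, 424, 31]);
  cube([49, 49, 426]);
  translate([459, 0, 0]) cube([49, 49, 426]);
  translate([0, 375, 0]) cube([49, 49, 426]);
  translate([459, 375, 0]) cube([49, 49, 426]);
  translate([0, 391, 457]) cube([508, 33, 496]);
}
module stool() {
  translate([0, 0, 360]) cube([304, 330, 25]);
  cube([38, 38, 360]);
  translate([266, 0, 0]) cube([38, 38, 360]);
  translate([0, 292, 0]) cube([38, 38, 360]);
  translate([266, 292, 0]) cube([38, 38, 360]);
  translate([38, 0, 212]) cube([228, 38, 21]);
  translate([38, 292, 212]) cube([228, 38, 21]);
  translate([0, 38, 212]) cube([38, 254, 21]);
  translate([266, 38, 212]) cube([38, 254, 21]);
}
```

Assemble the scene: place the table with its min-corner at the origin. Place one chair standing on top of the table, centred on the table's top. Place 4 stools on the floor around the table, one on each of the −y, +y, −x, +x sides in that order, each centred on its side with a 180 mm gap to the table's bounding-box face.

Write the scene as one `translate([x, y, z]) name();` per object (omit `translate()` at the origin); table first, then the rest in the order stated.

table();
translate([63, 112, 705]) chair();
translate([165, -510, 0]) stool();
translate([165, 828, 0]) stool();
translate([-484, 159, 0]) stool();
translate([814, 159, 0]) stool();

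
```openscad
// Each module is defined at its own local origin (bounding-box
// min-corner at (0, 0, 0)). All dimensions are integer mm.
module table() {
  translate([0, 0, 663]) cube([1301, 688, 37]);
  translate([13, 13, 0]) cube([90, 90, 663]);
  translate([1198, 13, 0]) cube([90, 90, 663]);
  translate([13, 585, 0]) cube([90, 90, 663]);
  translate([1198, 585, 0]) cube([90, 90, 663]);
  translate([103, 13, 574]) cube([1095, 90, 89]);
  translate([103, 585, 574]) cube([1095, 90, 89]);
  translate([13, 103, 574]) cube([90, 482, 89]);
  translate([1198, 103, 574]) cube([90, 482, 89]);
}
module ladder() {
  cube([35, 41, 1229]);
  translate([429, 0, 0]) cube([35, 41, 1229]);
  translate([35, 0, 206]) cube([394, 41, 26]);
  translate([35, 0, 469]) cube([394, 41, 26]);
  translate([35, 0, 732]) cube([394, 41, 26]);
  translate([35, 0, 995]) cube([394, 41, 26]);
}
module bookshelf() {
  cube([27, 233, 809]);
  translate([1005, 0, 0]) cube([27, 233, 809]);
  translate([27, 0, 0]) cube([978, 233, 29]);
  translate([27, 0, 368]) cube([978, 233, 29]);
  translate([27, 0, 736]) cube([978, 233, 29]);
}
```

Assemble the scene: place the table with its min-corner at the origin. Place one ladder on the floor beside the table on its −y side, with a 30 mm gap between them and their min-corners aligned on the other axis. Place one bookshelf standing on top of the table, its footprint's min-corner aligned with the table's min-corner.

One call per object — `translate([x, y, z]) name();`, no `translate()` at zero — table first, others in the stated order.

table();
translate([0, -71, 0]) ladder();
translate([0, 0, 700]) bookshelf();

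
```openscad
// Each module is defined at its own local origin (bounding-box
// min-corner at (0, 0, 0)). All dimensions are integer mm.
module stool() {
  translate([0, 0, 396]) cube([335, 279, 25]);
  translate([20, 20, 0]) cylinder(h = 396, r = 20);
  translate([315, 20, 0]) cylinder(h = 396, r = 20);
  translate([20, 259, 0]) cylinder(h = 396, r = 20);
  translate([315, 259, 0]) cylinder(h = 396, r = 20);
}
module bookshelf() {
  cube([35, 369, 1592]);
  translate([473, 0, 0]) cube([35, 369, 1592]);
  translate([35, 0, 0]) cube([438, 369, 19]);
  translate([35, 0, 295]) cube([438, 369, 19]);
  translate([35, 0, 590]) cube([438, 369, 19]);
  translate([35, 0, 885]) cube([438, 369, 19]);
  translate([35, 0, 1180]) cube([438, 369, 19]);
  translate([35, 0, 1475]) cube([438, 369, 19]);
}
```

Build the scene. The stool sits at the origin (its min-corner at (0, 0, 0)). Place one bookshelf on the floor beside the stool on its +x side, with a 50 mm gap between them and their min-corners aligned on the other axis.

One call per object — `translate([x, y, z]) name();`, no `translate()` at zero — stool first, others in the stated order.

stool();
translate([385, 0, 0]) bookshelf();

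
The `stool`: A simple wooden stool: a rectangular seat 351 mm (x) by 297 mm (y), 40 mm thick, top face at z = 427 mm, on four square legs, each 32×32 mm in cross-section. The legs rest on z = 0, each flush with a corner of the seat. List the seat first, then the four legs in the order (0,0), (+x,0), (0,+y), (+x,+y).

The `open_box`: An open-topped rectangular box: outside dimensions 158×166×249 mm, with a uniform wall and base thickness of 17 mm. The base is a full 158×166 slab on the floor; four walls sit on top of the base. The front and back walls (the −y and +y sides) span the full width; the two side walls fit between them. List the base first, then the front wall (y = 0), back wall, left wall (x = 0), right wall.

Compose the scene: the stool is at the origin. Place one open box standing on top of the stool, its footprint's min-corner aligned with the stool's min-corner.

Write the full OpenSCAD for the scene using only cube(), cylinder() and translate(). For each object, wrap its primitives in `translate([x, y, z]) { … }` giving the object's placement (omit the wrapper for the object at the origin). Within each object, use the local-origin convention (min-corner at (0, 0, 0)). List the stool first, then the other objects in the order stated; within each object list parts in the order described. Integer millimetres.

translate([0, 0, 387]) cube([351, 297, 40]);
cube([32, 32, 387]);
translate([319, 0, 0]) cube([32, 32, 387]);
translate([0, 265, 0]) cube([32, 32, 387]);
translate([319, 265, 0]) cube([32, 32, 387]);
translate([0, 0, 427]) {
  cube([158, 166, 17]);
  translate([0, 0, 17]) cube([158, 17, 232]);
  translate([0, 149, 17]) cube([158, 17, 232]);
  translate([0, 17, 17]) cube([17, 132, 232]);
  translate([141, 17, 17]) cube([17, 132, 232]);
}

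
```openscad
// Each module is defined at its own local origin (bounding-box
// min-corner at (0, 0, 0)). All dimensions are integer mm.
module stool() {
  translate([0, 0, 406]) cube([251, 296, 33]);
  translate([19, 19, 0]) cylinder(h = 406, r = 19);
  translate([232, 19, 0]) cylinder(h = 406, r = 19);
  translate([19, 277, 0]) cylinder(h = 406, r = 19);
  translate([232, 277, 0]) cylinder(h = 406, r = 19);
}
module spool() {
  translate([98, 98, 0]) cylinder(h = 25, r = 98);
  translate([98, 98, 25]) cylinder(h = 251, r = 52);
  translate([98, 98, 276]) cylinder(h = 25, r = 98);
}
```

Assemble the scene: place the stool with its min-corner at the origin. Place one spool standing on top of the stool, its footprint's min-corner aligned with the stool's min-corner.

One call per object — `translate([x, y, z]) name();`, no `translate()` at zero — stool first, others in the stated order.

stool();
translate([0, 0, 439]) spool();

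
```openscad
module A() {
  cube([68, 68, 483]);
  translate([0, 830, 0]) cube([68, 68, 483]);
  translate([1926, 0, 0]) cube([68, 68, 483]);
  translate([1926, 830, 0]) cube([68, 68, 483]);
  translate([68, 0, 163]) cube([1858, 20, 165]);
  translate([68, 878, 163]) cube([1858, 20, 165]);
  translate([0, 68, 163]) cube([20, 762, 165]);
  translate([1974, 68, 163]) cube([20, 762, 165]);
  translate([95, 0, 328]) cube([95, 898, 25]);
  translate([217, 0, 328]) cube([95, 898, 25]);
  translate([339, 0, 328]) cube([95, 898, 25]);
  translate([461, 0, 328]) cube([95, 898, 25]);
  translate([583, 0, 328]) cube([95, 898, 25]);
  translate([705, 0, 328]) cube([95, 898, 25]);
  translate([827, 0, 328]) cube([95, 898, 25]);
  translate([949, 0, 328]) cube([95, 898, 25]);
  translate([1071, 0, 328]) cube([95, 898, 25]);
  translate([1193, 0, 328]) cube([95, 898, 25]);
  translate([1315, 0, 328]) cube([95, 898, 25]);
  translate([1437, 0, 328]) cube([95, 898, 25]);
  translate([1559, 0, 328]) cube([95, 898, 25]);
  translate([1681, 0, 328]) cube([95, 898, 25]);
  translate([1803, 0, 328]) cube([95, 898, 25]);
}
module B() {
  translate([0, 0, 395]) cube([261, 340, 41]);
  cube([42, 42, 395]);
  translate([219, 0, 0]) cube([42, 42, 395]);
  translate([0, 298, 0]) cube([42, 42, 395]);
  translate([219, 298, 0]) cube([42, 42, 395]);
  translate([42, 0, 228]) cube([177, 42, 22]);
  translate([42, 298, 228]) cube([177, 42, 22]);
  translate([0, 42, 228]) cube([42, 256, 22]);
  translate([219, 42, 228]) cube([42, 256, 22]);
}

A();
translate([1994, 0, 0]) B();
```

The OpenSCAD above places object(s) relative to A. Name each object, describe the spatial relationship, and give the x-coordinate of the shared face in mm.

A is a bed frame. B is a stool. The stool is against the bed frame's +x side, with their −y faces flush. The x-coordinate of the shared face is 1994 mm.

The bed frame's +x face and the stool's −x face are both at x = 1994 mm.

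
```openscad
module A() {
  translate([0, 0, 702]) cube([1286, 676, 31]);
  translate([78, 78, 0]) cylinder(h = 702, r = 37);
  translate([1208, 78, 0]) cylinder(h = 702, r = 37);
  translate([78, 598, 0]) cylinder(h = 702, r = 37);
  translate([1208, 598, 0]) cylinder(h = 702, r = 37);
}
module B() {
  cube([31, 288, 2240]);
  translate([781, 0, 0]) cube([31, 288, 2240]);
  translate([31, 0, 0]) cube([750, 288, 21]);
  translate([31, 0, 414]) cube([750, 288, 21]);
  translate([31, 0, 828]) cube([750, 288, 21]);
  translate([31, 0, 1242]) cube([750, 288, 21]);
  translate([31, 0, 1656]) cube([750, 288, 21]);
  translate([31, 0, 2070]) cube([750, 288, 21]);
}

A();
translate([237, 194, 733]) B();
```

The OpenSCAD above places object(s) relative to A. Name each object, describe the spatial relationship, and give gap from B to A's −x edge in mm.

A is a table. B is a bookshelf. The bookshelf is on top of the table, centred. The gap from the bookshelf to the table's −x edge is 237 mm.

The bookshelf's min-x is at 237; the table's min-x is 0; gap = 237 mm.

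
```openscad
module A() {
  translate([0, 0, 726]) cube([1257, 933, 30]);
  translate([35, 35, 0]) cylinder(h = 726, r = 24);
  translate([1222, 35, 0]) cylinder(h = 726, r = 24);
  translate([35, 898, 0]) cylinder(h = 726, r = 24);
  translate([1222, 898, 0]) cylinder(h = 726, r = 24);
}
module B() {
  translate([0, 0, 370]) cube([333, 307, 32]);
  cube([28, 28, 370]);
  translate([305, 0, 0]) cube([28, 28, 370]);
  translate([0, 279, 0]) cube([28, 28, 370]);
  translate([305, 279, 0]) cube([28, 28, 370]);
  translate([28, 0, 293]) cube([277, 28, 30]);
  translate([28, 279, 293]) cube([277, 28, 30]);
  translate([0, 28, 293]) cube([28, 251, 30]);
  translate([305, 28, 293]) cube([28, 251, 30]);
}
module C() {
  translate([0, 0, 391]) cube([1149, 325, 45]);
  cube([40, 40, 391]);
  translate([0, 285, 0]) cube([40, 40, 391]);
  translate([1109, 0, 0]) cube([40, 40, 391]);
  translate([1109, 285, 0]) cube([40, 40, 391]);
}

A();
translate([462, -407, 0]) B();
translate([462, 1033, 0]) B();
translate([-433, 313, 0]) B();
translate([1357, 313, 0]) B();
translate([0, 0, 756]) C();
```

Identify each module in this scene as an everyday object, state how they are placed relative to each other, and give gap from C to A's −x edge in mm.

The bench's min-x is at 0; the table's min-x is 0; gap = 0 mm.

A is a table. B is a stool. C is a bench. Four stools sit around the table at the −y, +y, −x, +x sides. The bench is on top of the table. The gap from the bench to the table's −x edge is 0 mm.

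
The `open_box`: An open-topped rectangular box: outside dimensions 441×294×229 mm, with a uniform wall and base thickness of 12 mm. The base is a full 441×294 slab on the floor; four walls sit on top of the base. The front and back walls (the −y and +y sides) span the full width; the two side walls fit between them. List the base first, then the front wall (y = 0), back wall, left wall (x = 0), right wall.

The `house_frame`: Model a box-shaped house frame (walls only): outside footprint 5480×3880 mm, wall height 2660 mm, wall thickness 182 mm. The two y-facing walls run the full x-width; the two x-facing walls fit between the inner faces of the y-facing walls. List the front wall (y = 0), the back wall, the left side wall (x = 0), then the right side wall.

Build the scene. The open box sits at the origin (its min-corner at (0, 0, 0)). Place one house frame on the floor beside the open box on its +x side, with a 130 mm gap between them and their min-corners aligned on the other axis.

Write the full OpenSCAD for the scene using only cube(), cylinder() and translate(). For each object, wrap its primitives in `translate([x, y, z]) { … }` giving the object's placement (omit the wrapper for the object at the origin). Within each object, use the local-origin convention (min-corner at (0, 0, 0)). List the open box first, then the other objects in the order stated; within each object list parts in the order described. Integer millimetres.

cube([441, 294, 12]);
translate([0, 0, 12]) cube([441, 12, 217]);
translate([0, 282, 12]) cube([441, 12, 217]);
translate([0, 12, 12]) cube([12, 270, 217]);
translate([429, 12, 12]) cube([12, 270, 217]);
translate([571, 0, 0]) {
  cube([5480, 182, 2660]);
  translate([0, 3698, 0]) cube([5480, 182, 2660]);
  translate([0, 182, 0]) cube([182, 3516, 2660]);
  translate([5298, 182, 0]) cube([182, 3516, 2660]);
}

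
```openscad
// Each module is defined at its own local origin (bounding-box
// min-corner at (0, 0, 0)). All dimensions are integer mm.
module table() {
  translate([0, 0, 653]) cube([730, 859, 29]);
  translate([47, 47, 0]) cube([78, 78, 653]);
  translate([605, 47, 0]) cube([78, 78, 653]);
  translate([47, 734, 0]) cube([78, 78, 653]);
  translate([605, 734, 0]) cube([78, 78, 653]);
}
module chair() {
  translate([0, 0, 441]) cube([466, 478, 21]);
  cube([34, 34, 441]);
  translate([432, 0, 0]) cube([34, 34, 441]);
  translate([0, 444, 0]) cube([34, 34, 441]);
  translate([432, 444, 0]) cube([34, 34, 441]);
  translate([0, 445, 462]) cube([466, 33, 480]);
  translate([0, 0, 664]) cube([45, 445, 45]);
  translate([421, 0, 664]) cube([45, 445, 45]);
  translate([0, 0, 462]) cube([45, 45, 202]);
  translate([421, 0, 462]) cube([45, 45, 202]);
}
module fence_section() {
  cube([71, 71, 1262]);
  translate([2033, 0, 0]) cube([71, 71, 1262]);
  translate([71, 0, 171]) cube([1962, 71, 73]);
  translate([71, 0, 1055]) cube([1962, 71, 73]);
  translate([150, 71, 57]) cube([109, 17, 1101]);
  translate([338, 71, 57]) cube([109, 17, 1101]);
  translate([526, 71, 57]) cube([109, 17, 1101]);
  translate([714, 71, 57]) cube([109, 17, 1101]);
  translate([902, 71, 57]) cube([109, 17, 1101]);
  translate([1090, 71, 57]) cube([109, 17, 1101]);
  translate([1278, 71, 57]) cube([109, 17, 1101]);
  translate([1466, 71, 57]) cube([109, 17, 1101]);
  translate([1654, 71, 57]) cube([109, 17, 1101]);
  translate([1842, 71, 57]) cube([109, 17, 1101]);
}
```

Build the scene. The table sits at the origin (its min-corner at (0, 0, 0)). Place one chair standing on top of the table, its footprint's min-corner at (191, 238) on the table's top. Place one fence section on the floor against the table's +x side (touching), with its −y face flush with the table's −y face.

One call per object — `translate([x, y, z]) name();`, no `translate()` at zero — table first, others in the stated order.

table();
translate([191, 238, 682]) chair();
translate([730, 0, 0]) fence_section();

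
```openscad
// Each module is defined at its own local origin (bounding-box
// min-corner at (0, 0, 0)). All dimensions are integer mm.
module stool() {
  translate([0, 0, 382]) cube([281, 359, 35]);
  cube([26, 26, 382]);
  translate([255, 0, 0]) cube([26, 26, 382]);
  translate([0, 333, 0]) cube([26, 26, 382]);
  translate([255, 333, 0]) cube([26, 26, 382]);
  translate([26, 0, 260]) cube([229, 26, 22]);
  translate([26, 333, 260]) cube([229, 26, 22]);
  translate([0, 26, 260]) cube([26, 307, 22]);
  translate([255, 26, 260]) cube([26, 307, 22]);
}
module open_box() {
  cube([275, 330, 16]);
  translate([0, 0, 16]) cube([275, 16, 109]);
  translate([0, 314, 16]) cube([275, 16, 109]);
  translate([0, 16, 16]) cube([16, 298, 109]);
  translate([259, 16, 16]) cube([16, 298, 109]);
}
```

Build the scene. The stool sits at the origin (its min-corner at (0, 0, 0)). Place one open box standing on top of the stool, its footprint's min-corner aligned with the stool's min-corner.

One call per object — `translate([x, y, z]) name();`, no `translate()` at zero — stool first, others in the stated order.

stool();
translate([0, 0, 417]) open_box();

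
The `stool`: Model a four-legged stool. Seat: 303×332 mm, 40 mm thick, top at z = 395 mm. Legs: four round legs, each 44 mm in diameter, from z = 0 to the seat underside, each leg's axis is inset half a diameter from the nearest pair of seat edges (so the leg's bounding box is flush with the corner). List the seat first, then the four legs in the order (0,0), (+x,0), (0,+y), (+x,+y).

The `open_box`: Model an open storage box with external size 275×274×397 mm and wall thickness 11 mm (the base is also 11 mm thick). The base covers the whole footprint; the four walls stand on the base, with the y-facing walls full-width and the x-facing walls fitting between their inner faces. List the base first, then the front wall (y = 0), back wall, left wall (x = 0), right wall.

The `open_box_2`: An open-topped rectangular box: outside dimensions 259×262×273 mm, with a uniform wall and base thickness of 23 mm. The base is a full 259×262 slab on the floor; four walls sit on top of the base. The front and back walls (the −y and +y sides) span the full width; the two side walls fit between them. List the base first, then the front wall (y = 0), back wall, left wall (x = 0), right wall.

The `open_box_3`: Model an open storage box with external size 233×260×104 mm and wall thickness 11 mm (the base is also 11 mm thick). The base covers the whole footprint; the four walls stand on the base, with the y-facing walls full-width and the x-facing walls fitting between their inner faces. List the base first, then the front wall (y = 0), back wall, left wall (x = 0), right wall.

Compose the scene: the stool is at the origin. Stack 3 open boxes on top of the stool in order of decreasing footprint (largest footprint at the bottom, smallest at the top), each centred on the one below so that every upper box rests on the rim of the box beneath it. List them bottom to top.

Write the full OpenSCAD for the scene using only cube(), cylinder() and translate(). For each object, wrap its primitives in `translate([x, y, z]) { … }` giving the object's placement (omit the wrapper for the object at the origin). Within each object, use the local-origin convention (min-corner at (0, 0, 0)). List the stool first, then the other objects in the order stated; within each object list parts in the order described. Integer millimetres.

translate([0, 0, 355]) cube([303, 332, 40]);
translate([22, 22, 0]) cylinder(h = 355, r = 22);
translate([281, 22, 0]) cylinder(h = 355, r = 22);
translate([22, 310, 0]) cylinder(h = 355, r = 22);
translate([281, 310, 0]) cylinder(h = 355, r = 22);
translate([14, 29, 395]) {
  cube([275, 274, 11]);
  translate([0, 0, 11]) cube([275, 11, 386]);
  translate([0, 263, 11]) cube([275, 11, 386]);
  translate([0, 11, 11]) cube([11, 252, 386]);
  translate([264, 11, 11]) cube([11, 252, 386]);
}
translate([22, 35, 792]) {
  cube([259, 262, 23]);
  translate([0, 0, 23]) cube([259, 23, 250]);
  translate([0, 239, 23]) cube([259, 23, 250]);
  translate([0, 23, 23]) cube([23, 216, 250]);
  translate([236, 23, 23]) cube([23, 216, 250]);
}
translate([35, 36, 1065]) {
  cube([233, 260, 11]);
  translate([0, 0, 11]) cube([233, 11, 93]);
  translate([0, 249, 11]) cube([233, 11, 93]);
  translate([0, 11, 11]) cube([11, 238, 93]);
  translate([222, 11, 11]) cube([11, 238, 93]);
}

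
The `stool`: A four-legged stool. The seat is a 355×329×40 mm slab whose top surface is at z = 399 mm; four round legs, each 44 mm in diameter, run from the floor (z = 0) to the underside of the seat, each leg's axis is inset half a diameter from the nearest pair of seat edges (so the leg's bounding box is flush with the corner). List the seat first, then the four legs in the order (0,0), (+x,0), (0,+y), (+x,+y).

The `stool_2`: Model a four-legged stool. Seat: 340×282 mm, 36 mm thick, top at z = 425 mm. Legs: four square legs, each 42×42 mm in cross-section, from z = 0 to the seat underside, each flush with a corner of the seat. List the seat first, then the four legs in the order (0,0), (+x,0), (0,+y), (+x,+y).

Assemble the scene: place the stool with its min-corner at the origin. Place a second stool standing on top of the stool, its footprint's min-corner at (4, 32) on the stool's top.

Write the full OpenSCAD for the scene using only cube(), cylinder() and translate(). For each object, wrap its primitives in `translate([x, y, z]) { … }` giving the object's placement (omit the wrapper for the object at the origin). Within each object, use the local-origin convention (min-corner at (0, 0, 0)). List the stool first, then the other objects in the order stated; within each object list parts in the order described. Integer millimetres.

translate([0, 0, 359]) cube([355, 329, 40]);
translate([22, 22, 0]) cylinder(h = 359, r = 22);
translate([333, 22, 0]) cylinder(h = 359, r = 22);
translate([22, 307, 0]) cylinder(h = 359, r = 22);
translate([333, 307, 0]) cylinder(h = 359, r = 22);
translate([4, 32, 399]) {
  translate([0, 0, 389]) cube([340, 282, 36]);
  cube([42, 42, 389]);
  translate([298, 0, 0]) cube([42, 42, 389]);
  translate([0, 240, 0]) cube([42, 42, 389]);
  translate([298, 240, 0]) cube([42, 42, 389]);
}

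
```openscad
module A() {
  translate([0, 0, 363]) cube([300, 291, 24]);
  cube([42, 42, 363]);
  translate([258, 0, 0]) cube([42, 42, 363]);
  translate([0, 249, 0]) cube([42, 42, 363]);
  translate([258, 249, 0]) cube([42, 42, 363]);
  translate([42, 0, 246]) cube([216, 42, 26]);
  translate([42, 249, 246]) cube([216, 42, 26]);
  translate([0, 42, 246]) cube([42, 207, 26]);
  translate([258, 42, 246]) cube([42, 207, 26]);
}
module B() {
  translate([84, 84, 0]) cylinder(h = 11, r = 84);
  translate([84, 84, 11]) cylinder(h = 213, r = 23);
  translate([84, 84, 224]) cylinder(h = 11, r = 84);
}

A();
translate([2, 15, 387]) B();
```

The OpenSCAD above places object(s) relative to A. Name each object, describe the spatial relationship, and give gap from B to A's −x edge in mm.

A is a stool. B is a spool. The spool is on top of the stool. The gap from the spool to the stool's −x edge is 2 mm.

The spool's min-x is at 2; the stool's min-x is 0; gap = 2 mm.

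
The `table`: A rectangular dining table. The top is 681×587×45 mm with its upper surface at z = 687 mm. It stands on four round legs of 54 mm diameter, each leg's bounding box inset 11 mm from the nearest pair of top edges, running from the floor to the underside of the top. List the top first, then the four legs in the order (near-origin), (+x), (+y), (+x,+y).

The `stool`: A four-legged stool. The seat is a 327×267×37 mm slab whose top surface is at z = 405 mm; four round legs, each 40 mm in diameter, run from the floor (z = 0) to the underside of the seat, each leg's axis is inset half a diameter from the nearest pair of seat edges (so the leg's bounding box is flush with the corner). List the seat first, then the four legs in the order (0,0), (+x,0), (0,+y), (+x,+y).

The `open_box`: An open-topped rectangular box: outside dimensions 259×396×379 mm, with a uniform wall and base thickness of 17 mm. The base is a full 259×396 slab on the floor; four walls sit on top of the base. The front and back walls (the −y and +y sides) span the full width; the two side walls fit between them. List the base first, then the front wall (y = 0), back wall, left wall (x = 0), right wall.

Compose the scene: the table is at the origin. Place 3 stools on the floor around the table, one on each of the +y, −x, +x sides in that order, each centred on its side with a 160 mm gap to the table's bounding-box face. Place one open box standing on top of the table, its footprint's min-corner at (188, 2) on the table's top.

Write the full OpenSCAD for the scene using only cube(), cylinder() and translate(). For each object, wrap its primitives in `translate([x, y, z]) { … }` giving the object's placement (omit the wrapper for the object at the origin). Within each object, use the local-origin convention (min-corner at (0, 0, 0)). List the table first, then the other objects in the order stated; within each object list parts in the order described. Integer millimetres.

translate([0, 0, 642]) cube([681, 587, 45]);
translate([38, 38, 0]) cylinder(h = 642, r = 27);
translate([643, 38, 0]) cylinder(h = 642, r = 27);
translate([38, 549, 0]) cylinder(h = 642, r = 27);
translate([643, 549, 0]) cylinder(h = 642, r = 27);
translate([177, 747, 0]) {
  translate([0, 0, 368]) cube([327, 267, 37]);
  translate([20, 20, 0]) cylinder(h = 368, r = 20);
  translate([307, 20, 0]) cylinder(h = 368, r = 20);
  translate([20, 247, 0]) cylinder(h = 368, r = 20);
  translate([307, 247, 0]) cylinder(h = 368, r = 20);
}
translate([-487, 160, 0]) {
  translate([0, 0, 368]) cube([327, 267, 37]);
  translate([20, 20, 0]) cylinder(h = 368, r = 20);
  translate([307, 20, 0]) cylinder(h = 368, r = 20);
  translate([20, 247, 0]) cylinder(h = 368, r = 20);
  translate([307, 247, 0]) cylinder(h = 368, r = 20);
}
translate([841, 160, 0]) {
  translate([0, 0, 368]) cube([327, 267, 37]);
  translate([20, 20, 0]) cylinder(h = 368, r = 20);
  translate([307, 20, 0]) cylinder(h = 368, r = 20);
  translate([20, 247, 0]) cylinder(h = 368, r = 20);
  translate([307, 247, 0]) cylinder(h = 368, r = 20);
}
translate([188, 2, 687]) {
  cube([259, 396, 17]);
  translate([0, 0, 17]) cube([259, 17, 362]);
  translate([0, 379, 17]) cube([259, 17, 362]);
  translate([0, 17, 17]) cube([17, 362, 362]);
  translate([242, 17, 17]) cube([17, 362, 362]);
}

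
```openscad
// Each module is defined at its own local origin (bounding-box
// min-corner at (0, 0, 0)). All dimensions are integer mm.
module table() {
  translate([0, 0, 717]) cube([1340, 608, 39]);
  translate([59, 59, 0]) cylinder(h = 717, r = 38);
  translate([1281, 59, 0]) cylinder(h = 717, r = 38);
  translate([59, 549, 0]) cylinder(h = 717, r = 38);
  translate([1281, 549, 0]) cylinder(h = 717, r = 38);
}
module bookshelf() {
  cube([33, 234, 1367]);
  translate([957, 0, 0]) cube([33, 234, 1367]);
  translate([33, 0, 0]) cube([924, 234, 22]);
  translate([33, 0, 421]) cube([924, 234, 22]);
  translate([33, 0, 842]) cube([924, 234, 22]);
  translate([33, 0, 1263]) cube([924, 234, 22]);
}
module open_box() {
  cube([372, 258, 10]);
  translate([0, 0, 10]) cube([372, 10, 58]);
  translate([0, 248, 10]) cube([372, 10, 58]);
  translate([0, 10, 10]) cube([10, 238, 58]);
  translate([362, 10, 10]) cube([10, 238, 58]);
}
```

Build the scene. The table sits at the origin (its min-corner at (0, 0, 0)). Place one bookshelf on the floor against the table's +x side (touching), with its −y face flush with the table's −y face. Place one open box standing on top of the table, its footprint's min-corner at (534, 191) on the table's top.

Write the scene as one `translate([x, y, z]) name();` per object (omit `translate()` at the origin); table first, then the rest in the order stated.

table();
translate([1340, 0, 0]) bookshelf();
translate([534, 191, 756]) open_box();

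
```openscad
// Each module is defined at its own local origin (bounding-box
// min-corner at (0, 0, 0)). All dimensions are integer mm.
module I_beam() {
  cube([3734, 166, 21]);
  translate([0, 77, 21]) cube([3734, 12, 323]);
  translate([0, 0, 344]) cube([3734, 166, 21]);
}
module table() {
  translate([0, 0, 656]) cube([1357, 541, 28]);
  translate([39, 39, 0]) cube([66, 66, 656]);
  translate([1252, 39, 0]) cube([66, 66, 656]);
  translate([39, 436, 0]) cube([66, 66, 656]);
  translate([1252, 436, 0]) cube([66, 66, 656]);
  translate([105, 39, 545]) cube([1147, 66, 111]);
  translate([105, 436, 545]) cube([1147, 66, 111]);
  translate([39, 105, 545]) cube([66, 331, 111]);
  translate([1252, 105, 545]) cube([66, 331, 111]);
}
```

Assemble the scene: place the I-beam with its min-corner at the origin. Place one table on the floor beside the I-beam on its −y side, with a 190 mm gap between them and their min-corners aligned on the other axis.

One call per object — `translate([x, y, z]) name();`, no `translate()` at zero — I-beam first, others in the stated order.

I_beam();
translate([0, -731, 0]) table();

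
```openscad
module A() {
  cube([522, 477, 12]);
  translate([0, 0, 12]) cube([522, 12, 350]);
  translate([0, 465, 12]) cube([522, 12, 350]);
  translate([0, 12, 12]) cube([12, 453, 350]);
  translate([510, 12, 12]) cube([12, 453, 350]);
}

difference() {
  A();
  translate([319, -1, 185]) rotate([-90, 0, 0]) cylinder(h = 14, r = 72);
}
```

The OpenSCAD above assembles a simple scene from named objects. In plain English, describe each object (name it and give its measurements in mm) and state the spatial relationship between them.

A is an open-topped rectangular box: outside dimensions 522×477×362 mm, with a uniform wall and base thickness of 12 mm. The base is a full 522×477 slab on the floor; four walls sit on top of the base. The front and back walls (the −y and +y sides) span the full width; the two side walls fit between them.

The open box has a circular hole of radius 72 mm through its front wall, centred at (x = 319, z = 185).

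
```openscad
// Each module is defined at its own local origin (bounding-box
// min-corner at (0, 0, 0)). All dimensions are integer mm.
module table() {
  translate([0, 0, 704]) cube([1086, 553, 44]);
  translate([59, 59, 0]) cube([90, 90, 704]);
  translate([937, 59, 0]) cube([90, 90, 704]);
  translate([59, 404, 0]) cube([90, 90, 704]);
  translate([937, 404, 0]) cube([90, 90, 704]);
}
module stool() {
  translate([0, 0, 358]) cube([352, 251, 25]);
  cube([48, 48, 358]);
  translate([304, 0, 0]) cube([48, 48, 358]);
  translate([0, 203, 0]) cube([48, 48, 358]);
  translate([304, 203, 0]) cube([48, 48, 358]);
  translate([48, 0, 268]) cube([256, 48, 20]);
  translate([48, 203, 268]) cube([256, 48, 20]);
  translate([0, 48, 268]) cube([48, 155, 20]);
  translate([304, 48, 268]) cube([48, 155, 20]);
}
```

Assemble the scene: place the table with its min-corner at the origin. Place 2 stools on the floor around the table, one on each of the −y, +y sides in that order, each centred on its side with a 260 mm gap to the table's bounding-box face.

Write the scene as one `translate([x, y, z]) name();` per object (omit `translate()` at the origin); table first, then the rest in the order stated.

table();
translate([367, -511, 0]) stool();
translate([367, 813, 0]) stool();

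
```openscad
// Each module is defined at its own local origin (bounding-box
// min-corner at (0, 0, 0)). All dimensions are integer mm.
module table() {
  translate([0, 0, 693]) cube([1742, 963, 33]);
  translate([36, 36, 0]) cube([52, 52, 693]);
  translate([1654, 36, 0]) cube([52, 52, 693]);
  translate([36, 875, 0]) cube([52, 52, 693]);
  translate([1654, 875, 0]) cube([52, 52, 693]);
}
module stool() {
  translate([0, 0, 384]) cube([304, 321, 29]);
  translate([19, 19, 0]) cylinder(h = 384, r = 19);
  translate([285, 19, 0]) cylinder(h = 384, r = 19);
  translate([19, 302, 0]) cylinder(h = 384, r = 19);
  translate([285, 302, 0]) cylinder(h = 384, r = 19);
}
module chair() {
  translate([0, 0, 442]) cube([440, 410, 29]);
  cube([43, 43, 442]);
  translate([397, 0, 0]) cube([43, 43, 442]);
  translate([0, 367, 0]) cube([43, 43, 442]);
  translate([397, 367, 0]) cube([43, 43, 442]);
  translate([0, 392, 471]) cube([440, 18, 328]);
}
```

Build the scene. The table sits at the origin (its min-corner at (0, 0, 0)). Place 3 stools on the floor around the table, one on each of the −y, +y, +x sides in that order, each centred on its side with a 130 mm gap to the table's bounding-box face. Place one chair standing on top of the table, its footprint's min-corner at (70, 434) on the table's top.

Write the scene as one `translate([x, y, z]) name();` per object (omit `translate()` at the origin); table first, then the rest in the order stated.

table();
translate([719, -451, 0]) stool();
translate([719, 1093, 0]) stool();
translate([1872, 321, 0]) stool();
translate([70, 434, 726]) chair();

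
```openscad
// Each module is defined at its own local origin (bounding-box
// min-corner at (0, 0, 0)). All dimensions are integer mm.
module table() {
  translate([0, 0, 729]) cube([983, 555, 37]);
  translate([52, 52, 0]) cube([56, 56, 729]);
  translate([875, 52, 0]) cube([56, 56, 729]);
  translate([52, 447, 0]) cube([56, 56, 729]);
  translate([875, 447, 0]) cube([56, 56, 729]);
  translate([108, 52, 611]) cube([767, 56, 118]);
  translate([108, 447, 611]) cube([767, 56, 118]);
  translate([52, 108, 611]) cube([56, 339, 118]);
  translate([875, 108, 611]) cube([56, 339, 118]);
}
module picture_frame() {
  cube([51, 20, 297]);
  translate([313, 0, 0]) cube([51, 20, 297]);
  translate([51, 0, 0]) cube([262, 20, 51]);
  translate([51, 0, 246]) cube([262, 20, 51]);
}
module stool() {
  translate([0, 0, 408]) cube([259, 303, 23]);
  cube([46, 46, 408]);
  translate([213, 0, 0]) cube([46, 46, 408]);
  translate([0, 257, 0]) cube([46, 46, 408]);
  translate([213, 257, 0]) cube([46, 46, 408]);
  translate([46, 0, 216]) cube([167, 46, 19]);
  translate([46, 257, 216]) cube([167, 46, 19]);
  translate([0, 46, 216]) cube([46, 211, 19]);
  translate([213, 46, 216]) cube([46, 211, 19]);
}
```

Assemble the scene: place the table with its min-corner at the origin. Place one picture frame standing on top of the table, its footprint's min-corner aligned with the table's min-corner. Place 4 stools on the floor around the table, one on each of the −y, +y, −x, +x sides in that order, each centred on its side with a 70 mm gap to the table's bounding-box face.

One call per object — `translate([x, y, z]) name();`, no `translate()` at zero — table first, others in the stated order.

table();
translate([0, 0, 766]) picture_frame();
translate([362, -373, 0]) stool();
translate([362, 625, 0]) stool();
translate([-329, 126, 0]) stool();
translate([1053, 126, 0]) stool();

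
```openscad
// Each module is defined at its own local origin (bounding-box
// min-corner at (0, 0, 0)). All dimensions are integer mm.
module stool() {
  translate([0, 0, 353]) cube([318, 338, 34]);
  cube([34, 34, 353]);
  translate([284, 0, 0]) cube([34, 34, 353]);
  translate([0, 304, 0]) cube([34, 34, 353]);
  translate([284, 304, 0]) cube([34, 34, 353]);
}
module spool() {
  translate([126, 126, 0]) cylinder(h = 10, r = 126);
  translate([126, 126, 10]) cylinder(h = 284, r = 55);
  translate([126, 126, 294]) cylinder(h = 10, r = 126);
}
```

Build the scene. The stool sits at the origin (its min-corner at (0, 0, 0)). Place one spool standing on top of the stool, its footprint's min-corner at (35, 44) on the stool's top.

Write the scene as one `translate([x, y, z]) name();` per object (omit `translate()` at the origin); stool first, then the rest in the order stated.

stool();
translate([35, 44, 387]) spool();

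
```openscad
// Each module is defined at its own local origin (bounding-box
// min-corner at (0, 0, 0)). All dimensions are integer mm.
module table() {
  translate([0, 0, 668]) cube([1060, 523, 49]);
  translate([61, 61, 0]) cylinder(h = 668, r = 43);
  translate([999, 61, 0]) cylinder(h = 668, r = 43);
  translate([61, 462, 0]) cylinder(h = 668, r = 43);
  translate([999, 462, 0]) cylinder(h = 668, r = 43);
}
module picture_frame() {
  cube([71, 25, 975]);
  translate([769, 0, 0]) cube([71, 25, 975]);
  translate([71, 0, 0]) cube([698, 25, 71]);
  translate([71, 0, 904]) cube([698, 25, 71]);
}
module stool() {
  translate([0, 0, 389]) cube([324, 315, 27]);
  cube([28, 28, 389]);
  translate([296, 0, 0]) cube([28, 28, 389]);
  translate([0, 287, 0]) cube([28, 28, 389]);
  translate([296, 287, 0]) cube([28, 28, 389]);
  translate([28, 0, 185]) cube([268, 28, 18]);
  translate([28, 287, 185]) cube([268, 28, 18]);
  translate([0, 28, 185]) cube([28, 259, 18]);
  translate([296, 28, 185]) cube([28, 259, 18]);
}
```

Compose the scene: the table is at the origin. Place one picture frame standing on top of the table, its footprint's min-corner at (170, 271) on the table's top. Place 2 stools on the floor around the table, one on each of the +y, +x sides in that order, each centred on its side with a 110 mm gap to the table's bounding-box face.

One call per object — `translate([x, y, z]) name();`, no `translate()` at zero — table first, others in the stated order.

table();
translate([170, 271, 717]) picture_frame();
translate([368, 633, 0]) stool();
translate([1170, 104, 0]) stool();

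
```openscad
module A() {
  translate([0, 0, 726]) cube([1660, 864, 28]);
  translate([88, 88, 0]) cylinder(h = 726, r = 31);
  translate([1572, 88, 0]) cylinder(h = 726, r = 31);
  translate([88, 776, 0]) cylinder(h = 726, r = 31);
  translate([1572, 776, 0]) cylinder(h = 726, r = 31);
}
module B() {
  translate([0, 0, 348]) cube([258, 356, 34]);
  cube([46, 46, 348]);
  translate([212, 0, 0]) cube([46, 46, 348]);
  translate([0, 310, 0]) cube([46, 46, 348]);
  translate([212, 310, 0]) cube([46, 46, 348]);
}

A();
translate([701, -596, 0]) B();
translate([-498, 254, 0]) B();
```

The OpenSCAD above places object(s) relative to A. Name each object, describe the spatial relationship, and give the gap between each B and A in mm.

Each stool's nearest face is 240 mm from the table's bounding box.

A is a table. B is a stool. Two stools sit around the table at the −y, −x sides. The gap between each stool and the table is 240 mm.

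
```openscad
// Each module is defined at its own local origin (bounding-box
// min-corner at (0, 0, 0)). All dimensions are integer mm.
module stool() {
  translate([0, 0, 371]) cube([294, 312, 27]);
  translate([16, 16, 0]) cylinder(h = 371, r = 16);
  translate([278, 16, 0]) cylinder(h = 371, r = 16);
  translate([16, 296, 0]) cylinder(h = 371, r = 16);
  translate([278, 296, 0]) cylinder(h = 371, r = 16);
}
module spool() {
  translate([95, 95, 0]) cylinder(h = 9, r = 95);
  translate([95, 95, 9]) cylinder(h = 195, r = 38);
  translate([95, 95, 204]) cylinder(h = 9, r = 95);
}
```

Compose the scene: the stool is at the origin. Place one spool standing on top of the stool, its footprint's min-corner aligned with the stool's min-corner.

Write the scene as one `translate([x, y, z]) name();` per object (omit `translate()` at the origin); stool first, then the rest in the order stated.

stool();
translate([0, 0, 398]) spool();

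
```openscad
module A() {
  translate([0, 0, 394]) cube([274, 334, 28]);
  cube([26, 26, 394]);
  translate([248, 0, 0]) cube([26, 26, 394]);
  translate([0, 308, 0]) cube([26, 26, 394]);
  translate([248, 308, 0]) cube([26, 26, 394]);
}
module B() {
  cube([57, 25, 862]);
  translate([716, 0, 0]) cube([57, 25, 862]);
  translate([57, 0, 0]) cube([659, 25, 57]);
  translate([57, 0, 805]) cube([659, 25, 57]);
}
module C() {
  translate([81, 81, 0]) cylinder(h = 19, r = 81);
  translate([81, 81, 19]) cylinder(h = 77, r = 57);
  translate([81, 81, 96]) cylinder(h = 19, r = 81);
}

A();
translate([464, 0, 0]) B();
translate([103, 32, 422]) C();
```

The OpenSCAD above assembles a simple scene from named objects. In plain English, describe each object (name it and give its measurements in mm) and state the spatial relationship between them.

A is a four-legged stool. The seat is 274×334 mm, 28 mm thick, top at z = 422 mm. It stands on four square legs, each 26×26 mm in cross-section, from z = 0 to the seat underside, each flush with a corner of the seat.

B is a picture frame with a 659×748 mm rectangular opening (x by z) and a uniform 57 mm border on every side. Frame depth is 25 mm along y. It is built from two vertical stiles running the full outside height and two horizontal rails spanning the gap between the stiles.

C is a spool: two coaxial disc flanges of radius 81 mm and thickness 19 mm, joined by a core cylinder of radius 57 mm and height 77 mm. The lower flange rests on z = 0 and the three cylinders share a vertical axis.

The picture frame is on the floor beside the stool on its +x side. The spool is on top of the stool.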